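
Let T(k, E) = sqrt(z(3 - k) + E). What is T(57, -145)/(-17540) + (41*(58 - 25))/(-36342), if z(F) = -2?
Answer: -451/12114 - 7*I*sqrt(3)/17540 ≈ -0.03723 - 0.00069124*I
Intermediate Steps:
T(k, E) = sqrt(-2 + E)
T(57, -145)/(-17540) + (41*(58 - 25))/(-36342) = sqrt(-2 - 145)/(-17540) + (41*(58 - 25))/(-36342) = sqrt(-147)*(-1/17540) + (41*33)*(-1/36342) = (7*I*sqrt(3))*(-1/17540) + 1353*(-1/36342) = -7*I*sqrt(3)/17540 - 451/12114 = -451/12114 - 7*I*sqrt(3)/17540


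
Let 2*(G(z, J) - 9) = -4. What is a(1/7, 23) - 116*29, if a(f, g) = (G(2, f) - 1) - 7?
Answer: -3365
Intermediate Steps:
G(z, J) = 7 (G(z, J) = 9 + (½)*(-4) = 9 - 2 = 7)
a(f, g) = -1 (a(f, g) = (7 - 1) - 7 = 6 - 7 = -1)
a(1/7, 23) - 116*29 = -1 - 116*29 = -1 - 3364 = -3365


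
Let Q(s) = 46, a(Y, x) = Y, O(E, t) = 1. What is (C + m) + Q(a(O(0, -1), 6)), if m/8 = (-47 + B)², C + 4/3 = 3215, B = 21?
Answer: 26003/3 ≈ 8667.7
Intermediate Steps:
C = 9641/3 (C = -4/3 + 3215 = 9641/3 ≈ 3213.7)
m = 5408 (m = 8*(-47 + 21)² = 8*(-26)² = 8*676 = 5408)
(C + m) + Q(a(O(0, -1), 6)) = (9641/3 + 5408) + 46 = 25865/3 + 46 = 26003/3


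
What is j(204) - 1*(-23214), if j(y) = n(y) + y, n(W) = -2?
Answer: 23416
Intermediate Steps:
j(y) = -2 + y
j(204) - 1*(-23214) = (-2 + 204) - 1*(-23214) = 202 + 23214 = 23416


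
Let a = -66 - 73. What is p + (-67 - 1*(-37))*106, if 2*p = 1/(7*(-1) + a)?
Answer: -928561/292 ≈ -3180.0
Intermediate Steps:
a = -139
p = -1/292 (p = 1/(2*(7*(-1) - 139)) = 1/(2*(-7 - 139)) = (½)/(-146) = (½)*(-1/146) = -1/292 ≈ -0.0034247)
p + (-67 - 1*(-37))*106 = -1/292 + (-67 - 1*(-37))*106 = -1/292 + (-67 + 37)*106 = -1/292 - 30*106 = -1/292 - 3180 = -928561/292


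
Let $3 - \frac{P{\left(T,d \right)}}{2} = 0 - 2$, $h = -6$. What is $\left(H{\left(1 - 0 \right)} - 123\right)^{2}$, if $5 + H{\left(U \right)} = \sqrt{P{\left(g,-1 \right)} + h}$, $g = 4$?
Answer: $15876$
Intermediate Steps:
$P{\left(T,d \right)} = 10$ ($P{\left(T,d \right)} = 6 - 2 \left(0 - 2\right) = 6 - -4 = 6 + 4 = 10$)
$H{\left(U \right)} = -3$ ($H{\left(U \right)} = -5 + \sqrt{10 - 6} = -5 + \sqrt{4} = -5 + 2 = -3$)
$\left(H{\left(1 - 0 \right)} - 123\right)^{2} = \left(-3 - 123\right)^{2} = \left(-126\right)^{2} = 15876$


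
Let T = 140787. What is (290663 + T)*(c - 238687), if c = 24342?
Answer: -92479150250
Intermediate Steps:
(290663 + T)*(c - 238687) = (290663 + 140787)*(24342 - 238687) = 431450*(-214345) = -92479150250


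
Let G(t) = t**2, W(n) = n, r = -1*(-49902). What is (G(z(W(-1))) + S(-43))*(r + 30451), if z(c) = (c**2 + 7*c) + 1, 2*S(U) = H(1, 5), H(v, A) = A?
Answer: 4419415/2 ≈ 2.2097e+6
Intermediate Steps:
r = 49902
S(U) = 5/2 (S(U) = (1/2)*5 = 5/2)
z(c) = 1 + c**2 + 7*c
(G(z(W(-1))) + S(-43))*(r + 30451) = ((1 + (-1)**2 + 7*(-1))**2 + 5/2)*(49902 + 30451) = ((1 + 1 - 7)**2 + 5/2)*80353 = ((-5)**2 + 5/2)*80353 = (25 + 5/2)*80353 = (55/2)*80353 = 4419415/2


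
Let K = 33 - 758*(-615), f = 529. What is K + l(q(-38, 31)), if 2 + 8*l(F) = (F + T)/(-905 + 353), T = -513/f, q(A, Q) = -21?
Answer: 181513245433/389344 ≈ 4.6620e+5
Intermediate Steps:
T = -513/529 ≈ -0.96975
l(F) = -194501/778688 - F/4416 (l(F) = -¼ + ((F - 513/529)/(-905 + 353))/8 = -¼ + ((-513/529 + F)/(-552))/8 = -¼ + ((-513/529 + F)*(-1/552))/8 = -¼ + (171/97336 - F/552)/8 = -¼ + (171/778688 - F/4416) = -194501/778688 - F/4416)
K = 466203 (K = 33 + 466170 = 466203)
K + l(q(-38, 31)) = 466203 + (-194501/778688 - 1/4416*(-21)) = 466203 + (-194501/778688 + 7/1472) = 466203 - 95399/389344 = 181513245433/389344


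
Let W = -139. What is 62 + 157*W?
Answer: -21761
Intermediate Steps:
62 + 157*W = 62 + 157*(-139) = 62 - 21823 = -21761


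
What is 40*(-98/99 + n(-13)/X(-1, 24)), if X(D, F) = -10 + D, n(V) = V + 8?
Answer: -2120/99 ≈ -21.414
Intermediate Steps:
n(V) = 8 + V
40*(-98/99 + n(-13)/X(-1, 24)) = 40*(-98/99 + (8 - 13)/(-10 - 1)) = 40*(-98*1/99 - 5/(-11)) = 40*(-98/99 - 5*(-1/11)) = 40*(-98/99 + 5/11) = 40*(-53/99) = -2120/99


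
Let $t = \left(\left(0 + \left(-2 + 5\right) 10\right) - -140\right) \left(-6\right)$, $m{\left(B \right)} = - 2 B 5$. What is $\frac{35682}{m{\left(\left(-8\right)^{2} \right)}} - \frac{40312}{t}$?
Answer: $- \frac{264899}{16320} \approx -16.232$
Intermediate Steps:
$m{\left(B \right)} = - 10 B$
$t = -1020$ ($t = \left(\left(0 + 3 \cdot 10\right) + 140\right) \left(-6\right) = \left(\left(0 + 30\right) + 140\right) \left(-6\right) = \left(30 + 140\right) \left(-6\right) = 170 \left(-6\right) = -1020$)
$\frac{35682}{m{\left(\left(-8\right)^{2} \right)}} - \frac{40312}{t} = \frac{35682}{\left(-10\right) \left(-8\right)^{2}} - \frac{40312}{-1020} = \frac{35682}{\left(-10\right) 64} - - \frac{10078}{255} = \frac{35682}{-640} + \frac{10078}{255} = 35682 \left(- \frac{1}{640}\right) + \frac{10078}{255} = - \frac{17841}{320} + \frac{10078}{255} = - \frac{264899}{16320}$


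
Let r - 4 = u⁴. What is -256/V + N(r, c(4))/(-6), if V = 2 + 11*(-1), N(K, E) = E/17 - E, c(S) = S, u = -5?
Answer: 4448/153 ≈ 29.072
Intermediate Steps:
r = 629 (r = 4 + (-5)⁴ = 4 + 625 = 629)
N(K, E) = -16*E/17 (N(K, E) = E*(1/17) - E = E/17 - E = -16*E/17)
V = -9 (V = 2 - 11 = -9)
-256/V + N(r, c(4))/(-6) = -256/(-9) - 16/17*4/(-6) = -256*(-⅑) - 64/17*(-⅙) = 256/9 + 32/51 = 4448/153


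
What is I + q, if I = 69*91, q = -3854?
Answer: 2425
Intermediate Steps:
I = 6279
I + q = 6279 - 3854 = 2425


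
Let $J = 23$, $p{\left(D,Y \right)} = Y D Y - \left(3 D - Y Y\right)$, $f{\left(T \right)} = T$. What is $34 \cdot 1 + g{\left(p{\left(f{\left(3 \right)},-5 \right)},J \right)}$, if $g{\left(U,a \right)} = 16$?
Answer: $50$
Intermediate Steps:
$p{\left(D,Y \right)} = Y^{2} - 3 D + D Y^{2}$ ($p{\left(D,Y \right)} = D Y Y - \left(- Y^{2} + 3 D\right) = D Y^{2} - \left(- Y^{2} + 3 D\right) = Y^{2} - 3 D + D Y^{2}$)
$34 \cdot 1 + g{\left(p{\left(f{\left(3 \right)},-5 \right)},J \right)} = 34 \cdot 1 + 16 = 34 + 16 = 50$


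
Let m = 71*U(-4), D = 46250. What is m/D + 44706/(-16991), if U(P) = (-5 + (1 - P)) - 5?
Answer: -414736861/157166750 ≈ -2.6388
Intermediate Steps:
U(P) = -9 - P (U(P) = (-4 - P) - 5 = -9 - P)
m = -355 (m = 71*(-9 - 1*(-4)) = 71*(-9 + 4) = 71*(-5) = -355)
m/D + 44706/(-16991) = -355/46250 + 44706/(-16991) = -355*1/46250 + 44706*(-1/16991) = -71/9250 - 44706/16991 = -414736861/157166750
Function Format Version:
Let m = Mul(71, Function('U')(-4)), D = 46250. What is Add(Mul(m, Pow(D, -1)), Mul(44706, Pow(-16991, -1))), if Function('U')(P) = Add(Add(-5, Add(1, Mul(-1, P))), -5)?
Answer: Rational(-414736861, 157166750) ≈ -2.6388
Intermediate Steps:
Function('U')(P) = Add(-9, Mul(-1, P)) (Function('U')(P) = Add(Add(-4, Mul(-1, P)), -5) = Add(-9, Mul(-1, P)))
m = -355 (m = Mul(71, Add(-9, Mul(-1, -4))) = Mul(71, Add(-9, 4)) = Mul(71, -5) = -355)
Add(Mul(m, Pow(D, -1)), Mul(44706, Pow(-16991, -1))) = Add(Mul(-355, Pow(46250, -1)), Mul(44706, Pow(-16991, -1))) = Add(Mul(-355, Rational(1, 46250)), Mul(44706, Rational(-1, 16991))) = Add(Rational(-71, 9250), Rational(-44706, 16991)) = Rational(-414736861, 157166750)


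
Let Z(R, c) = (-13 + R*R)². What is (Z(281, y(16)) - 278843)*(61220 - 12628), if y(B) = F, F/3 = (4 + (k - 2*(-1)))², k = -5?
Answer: 302850021981712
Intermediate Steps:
F = 3 (F = 3*(4 + (-5 - 2*(-1)))² = 3*(4 + (-5 + 2))² = 3*(4 - 3)² = 3*1² = 3*1 = 3)
y(B) = 3
Z(R, c) = (-13 + R²)²
(Z(281, y(16)) - 278843)*(61220 - 12628) = ((-13 + 281²)² - 278843)*(61220 - 12628) = ((-13 + 78961)² - 278843)*48592 = (78948² - 278843)*48592 = (6232786704 - 278843)*48592 = 6232507861*48592 = 302850021981712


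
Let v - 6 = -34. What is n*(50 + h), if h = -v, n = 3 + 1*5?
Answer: 624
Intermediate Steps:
v = -28 (v = 6 - 34 = -28)
n = 8 (n = 3 + 5 = 8)
h = 28 (h = -1*(-28) = 28)
n*(50 + h) = 8*(50 + 28) = 8*78 = 624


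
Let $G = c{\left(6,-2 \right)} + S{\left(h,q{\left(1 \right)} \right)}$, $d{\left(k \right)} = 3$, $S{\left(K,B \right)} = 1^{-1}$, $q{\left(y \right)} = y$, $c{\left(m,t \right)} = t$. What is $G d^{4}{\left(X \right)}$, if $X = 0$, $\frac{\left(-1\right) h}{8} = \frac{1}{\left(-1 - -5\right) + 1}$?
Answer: $-81$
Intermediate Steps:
$h = - \frac{8}{5}$ ($h = - \frac{8}{\left(-1 - -5\right) + 1} = - \frac{8}{\left(-1 + 5\right) + 1} = - \frac{8}{4 + 1} = - \frac{8}{5} \approx -1.6$)
$S{\left(K,B \right)} = 1$
$G = -1$ ($G = -2 + 1 = -1$)
$G d^{4}{\left(X \right)} = - 3^{4} = \left(-1\right) 81 = -81$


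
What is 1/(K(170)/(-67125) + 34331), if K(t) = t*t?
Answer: 2685/92177579 ≈ 2.9129e-5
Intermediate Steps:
K(t) = t**2
1/(K(170)/(-67125) + 34331) = 1/(170**2/(-67125) + 34331) = 1/(28900*(-1/67125) + 34331) = 1/(-1156/2685 + 34331) = 1/(92177579/2685) = 2685/92177579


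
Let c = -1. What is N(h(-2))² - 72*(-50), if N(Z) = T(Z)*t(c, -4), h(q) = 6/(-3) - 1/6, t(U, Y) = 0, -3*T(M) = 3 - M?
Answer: 3600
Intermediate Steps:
T(M) = -1 + M/3 (T(M) = -(3 - M)/3 = -1 + M/3)
h(q) = -13/6 (h(q) = 6*(-⅓) - 1*⅙ = -2 - ⅙ = -13/6)
N(Z) = 0 (N(Z) = (-1 + Z/3)*0 = 0)
N(h(-2))² - 72*(-50) = 0² - 72*(-50) = 0 + 3600 = 3600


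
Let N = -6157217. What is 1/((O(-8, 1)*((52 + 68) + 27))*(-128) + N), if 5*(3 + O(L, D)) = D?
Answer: -5/30522661 ≈ -1.6381e-7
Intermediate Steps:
O(L, D) = -3 + D/5
1/((O(-8, 1)*((52 + 68) + 27))*(-128) + N) = 1/(((-3 + (⅕)*1)*((52 + 68) + 27))*(-128) - 6157217) = 1/(((-3 + ⅕)*(120 + 27))*(-128) - 6157217) = 1/(-14/5*147*(-128) - 6157217) = 1/(-2058/5*(-128) - 6157217) = 1/(263424/5 - 6157217) = 1/(-30522661/5) = -5/30522661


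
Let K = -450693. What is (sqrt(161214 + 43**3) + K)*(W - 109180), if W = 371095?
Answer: -118043257095 + 261915*sqrt(240721) ≈ -1.1791e+11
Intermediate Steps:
(sqrt(161214 + 43**3) + K)*(W - 109180) = (sqrt(161214 + 43**3) - 450693)*(371095 - 109180) = (sqrt(161214 + 79507) - 450693)*261915 = (sqrt(240721) - 450693)*261915 = (-450693 + sqrt(240721))*261915 = -118043257095 + 261915*sqrt(240721)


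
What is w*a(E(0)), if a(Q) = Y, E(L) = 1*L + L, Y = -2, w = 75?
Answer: -150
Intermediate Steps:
E(L) = 2*L (E(L) = L + L = 2*L)
a(Q) = -2
w*a(E(0)) = 75*(-2) = -150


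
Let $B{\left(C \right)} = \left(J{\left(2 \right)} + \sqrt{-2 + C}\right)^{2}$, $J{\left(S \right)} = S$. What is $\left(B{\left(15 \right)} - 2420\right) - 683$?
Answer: $-3086 + 4 \sqrt{13} \approx -3071.6$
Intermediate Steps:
$B{\left(C \right)} = \left(2 + \sqrt{-2 + C}\right)^{2}$
$\left(B{\left(15 \right)} - 2420\right) - 683 = \left(\left(2 + \sqrt{-2 + 15}\right)^{2} - 2420\right) - 683 = \left(\left(2 + \sqrt{13}\right)^{2} - 2420\right) - 683 = \left(-2420 + \left(2 + \sqrt{13}\right)^{2}\right) - 683 = -3103 + \left(2 + \sqrt{13}\right)^{2}$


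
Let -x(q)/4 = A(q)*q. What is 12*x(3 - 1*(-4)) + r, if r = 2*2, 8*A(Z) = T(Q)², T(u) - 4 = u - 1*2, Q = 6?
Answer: -2684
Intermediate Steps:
T(u) = 2 + u (T(u) = 4 + (u - 1*2) = 4 + (u - 2) = 4 + (-2 + u) = 2 + u)
A(Z) = 8 (A(Z) = (2 + 6)²/8 = (⅛)*8² = (⅛)*64 = 8)
r = 4
x(q) = -32*q
12*x(3 - 1*(-4)) + r = 12*(-32*(3 - 1*(-4))) + 4 = 12*(-32*(3 + 4)) + 4 = 12*(-32*7) + 4 = 12*(-224) + 4 = -2688 + 4 = -2684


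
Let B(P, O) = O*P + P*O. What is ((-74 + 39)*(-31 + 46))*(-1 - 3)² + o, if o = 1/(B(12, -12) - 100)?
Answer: -3259201/388 ≈ -8400.0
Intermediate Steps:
B(P, O) = 2*O*P (B(P, O) = O*P + O*P = 2*O*P)
o = -1/388 (o = 1/(2*(-12)*12 - 100) = 1/(-288 - 100) = 1/(-388) = -1/388 ≈ -0.0025773)
((-74 + 39)*(-31 + 46))*(-1 - 3)² + o = ((-74 + 39)*(-31 + 46))*(-1 - 3)² - 1/388 = -35*15*(-4)² - 1/388 = -525*16 - 1/388 = -8400 - 1/388 = -3259201/388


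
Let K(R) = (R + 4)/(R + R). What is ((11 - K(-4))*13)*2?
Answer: 286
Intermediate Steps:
K(R) = (4 + R)/(2*R) (K(R) = (4 + R)/((2*R)) = (4 + R)*(1/(2*R)) = (4 + R)/(2*R))
((11 - K(-4))*13)*2 = ((11 - (4 - 4)/(2*(-4)))*13)*2 = ((11 - (-1)*0/(2*4))*13)*2 = ((11 - 1*0)*13)*2 = ((11 + 0)*13)*2 = (11*13)*2 = 143*2 = 286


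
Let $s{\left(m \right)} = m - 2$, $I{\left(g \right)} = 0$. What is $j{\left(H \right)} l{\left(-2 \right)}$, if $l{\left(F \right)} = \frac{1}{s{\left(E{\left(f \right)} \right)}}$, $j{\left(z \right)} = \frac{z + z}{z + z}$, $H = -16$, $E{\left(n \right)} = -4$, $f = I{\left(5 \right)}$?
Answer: $- \frac{1}{6} \approx -0.16667$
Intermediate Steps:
$f = 0$
$j{\left(z \right)} = 1$ ($j{\left(z \right)} = \frac{2 z}{2 z} = 2 z \frac{1}{2 z} = 1$)
$s{\left(m \right)} = -2 + m$
$l{\left(F \right)} = - \frac{1}{6}$ ($l{\left(F \right)} = \frac{1}{-2 - 4} = \frac{1}{-6} = - \frac{1}{6}$)
$j{\left(H \right)} l{\left(-2 \right)} = 1 \left(- \frac{1}{6}\right) = - \frac{1}{6}$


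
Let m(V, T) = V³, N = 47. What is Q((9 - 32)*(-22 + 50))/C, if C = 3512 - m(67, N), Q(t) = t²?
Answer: -414736/297251 ≈ -1.3952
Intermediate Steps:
C = -297251 (C = 3512 - 1*67³ = 3512 - 1*300763 = 3512 - 300763 = -297251)
Q((9 - 32)*(-22 + 50))/C = ((9 - 32)*(-22 + 50))²/(-297251) = (-23*28)²*(-1/297251) = (-644)²*(-1/297251) = 414736*(-1/297251) = -414736/297251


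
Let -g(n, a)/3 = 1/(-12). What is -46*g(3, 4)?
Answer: -23/2 ≈ -11.500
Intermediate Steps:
g(n, a) = ¼ (g(n, a) = -3/(-12) = -3*(-1/12) = ¼)
-46*g(3, 4) = -46*¼ = -23/2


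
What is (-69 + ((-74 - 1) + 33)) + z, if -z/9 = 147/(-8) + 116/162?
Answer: 3451/72 ≈ 47.931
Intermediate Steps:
z = 11443/72 (z = -9*(147/(-8) + 116/162) = -9*(147*(-1/8) + 116*(1/162)) = -9*(-147/8 + 58/81) = -9*(-11443/648) = 11443/72 ≈ 158.93)
(-69 + ((-74 - 1) + 33)) + z = (-69 + ((-74 - 1) + 33)) + 11443/72 = (-69 + (-75 + 33)) + 11443/72 = (-69 - 42) + 11443/72 = -111 + 11443/72 = 3451/72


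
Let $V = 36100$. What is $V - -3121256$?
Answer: $3157356$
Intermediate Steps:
$V - -3121256 = 36100 - -3121256 = 36100 + 3121256 = 3157356$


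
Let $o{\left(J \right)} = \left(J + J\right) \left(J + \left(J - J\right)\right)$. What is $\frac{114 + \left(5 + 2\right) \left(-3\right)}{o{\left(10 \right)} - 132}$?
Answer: $\frac{93}{68} \approx 1.3676$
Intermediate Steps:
$o{\left(J \right)} = 2 J^{2}$ ($o{\left(J \right)} = 2 J \left(J + 0\right) = 2 J J = 2 J^{2}$)
$\frac{114 + \left(5 + 2\right) \left(-3\right)}{o{\left(10 \right)} - 132} = \frac{114 + \left(5 + 2\right) \left(-3\right)}{2 \cdot 10^{2} - 132} = \frac{114 + 7 \left(-3\right)}{2 \cdot 100 - 132} = \frac{114 - 21}{200 - 132} = \frac{93}{68}$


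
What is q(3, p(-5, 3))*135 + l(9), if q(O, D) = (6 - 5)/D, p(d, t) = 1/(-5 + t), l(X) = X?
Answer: -261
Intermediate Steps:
q(O, D) = 1/D
q(3, p(-5, 3))*135 + l(9) = 135/1/(-5 + 3) + 9 = 135/1/(-2) + 9 = 135/(-½) + 9 = -2*135 + 9 = -270 + 9 = -261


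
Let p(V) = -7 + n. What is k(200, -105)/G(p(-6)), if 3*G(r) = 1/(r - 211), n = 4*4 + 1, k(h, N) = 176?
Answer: -106128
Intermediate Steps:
n = 17 (n = 16 + 1 = 17)
p(V) = 10 (p(V) = -7 + 17 = 10)
G(r) = 1/(3*(-211 + r)) (G(r) = 1/(3*(r - 211)) = 1/(3*(-211 + r)))
k(200, -105)/G(p(-6)) = 176/((1/(3*(-211 + 10)))) = 176/(((⅓)/(-201))) = 176/(((⅓)*(-1/201))) = 176/(-1/603) = 176*(-603) = -106128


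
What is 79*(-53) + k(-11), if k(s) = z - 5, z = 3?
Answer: -4189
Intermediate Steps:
k(s) = -2 (k(s) = 3 - 5 = -2)
79*(-53) + k(-11) = 79*(-53) - 2 = -4187 - 2 = -4189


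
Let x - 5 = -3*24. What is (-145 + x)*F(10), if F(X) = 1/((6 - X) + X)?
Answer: -106/3 ≈ -35.333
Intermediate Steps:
F(X) = ⅙ (F(X) = 1/6 = ⅙)
x = -67 (x = 5 - 3*24 = 5 - 72 = -67)
(-145 + x)*F(10) = (-145 - 67)*(⅙) = -212*⅙ = -106/3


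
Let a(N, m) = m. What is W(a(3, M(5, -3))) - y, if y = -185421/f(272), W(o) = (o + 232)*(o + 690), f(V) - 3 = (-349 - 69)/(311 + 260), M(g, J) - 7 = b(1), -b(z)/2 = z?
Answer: 319181316/1295 ≈ 2.4647e+5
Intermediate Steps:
b(z) = -2*z
M(g, J) = 5 (M(g, J) = 7 - 2*1 = 7 - 2 = 5)
f(V) = 1295/571 (f(V) = 3 + (-349 - 69)/(311 + 260) = 3 - 418/571 = 1295/571)
W(o) = (232 + o)*(690 + o)
y = -105875391/1295 (y = -185421/1295/571 = -185421*571/1295 = -105875391/1295 ≈ -81757.)
W(a(3, M(5, -3))) - y = (160080 + 5**2 + 922*5) - 1*(-105875391/1295) = (160080 + 25 + 4610) + 105875391/1295 = 164715 + 105875391/1295 = 319181316/1295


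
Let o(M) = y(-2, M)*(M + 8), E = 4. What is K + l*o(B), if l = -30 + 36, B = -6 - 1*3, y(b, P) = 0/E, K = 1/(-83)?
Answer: -1/83 ≈ -0.012048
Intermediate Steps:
K = -1/83 ≈ -0.012048
y(b, P) = 0 (y(b, P) = 0/4 = 0*(¼) = 0)
B = -9 (B = -6 - 3 = -9)
o(M) = 0 (o(M) = 0*(M + 8) = 0*(8 + M) = 0)
l = 6
K + l*o(B) = -1/83 + 6*0 = -1/83 + 0 = -1/83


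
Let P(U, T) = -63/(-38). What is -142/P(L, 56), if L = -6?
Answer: -5396/63 ≈ -85.651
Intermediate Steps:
P(U, T) = 63/38 (P(U, T) = -63*(-1/38) = 63/38)
-142/P(L, 56) = -142/63/38 = -142*38/63 = -5396/63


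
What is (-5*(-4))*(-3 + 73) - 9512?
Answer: -8112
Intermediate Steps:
(-5*(-4))*(-3 + 73) - 9512 = 20*70 - 9512 = 1400 - 9512 = -8112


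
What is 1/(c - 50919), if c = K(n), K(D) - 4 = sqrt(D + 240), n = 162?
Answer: -50915/2592336823 - sqrt(402)/2592336823 ≈ -1.9648e-5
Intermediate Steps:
K(D) = 4 + sqrt(240 + D) (K(D) = 4 + sqrt(D + 240) = 4 + sqrt(240 + D))
c = 4 + sqrt(402) (c = 4 + sqrt(240 + 162) = 4 + sqrt(402) ≈ 24.050)
1/(c - 50919) = 1/((4 + sqrt(402)) - 50919) = 1/(-50915 + sqrt(402))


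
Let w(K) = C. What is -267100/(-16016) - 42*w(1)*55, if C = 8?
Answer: -73927145/4004 ≈ -18463.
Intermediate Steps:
w(K) = 8
-267100/(-16016) - 42*w(1)*55 = -267100/(-16016) - 42*8*55 = -267100*(-1/16016) - 336*55 = 66775/4004 - 18480 = -73927145/4004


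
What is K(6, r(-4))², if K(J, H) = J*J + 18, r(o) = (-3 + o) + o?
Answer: 2916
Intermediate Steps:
r(o) = -3 + 2*o
K(J, H) = 18 + J² (K(J, H) = J² + 18 = 18 + J²)
K(6, r(-4))² = (18 + 6²)² = (18 + 36)² = 54² = 2916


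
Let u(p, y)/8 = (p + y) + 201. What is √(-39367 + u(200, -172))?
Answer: I*√37535 ≈ 193.74*I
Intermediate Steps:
u(p, y) = 1608 + 8*p + 8*y (u(p, y) = 8*((p + y) + 201) = 8*(201 + p + y) = 1608 + 8*p + 8*y)
√(-39367 + u(200, -172)) = √(-39367 + (1608 + 8*200 + 8*(-172))) = √(-39367 + (1608 + 1600 - 1376)) = √(-39367 + 1832) = √(-37535) = I*√37535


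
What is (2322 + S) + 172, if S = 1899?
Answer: 4393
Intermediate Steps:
(2322 + S) + 172 = (2322 + 1899) + 172 = 4221 + 172 = 4393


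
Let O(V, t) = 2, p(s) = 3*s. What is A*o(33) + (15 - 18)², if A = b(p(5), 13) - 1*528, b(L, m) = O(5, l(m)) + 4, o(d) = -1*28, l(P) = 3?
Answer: 14625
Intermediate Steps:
o(d) = -28
b(L, m) = 6 (b(L, m) = 2 + 4 = 6)
A = -522 (A = 6 - 1*528 = 6 - 528 = -522)
A*o(33) + (15 - 18)² = -522*(-28) + (15 - 18)² = 14616 + (-3)² = 14616 + 9 = 14625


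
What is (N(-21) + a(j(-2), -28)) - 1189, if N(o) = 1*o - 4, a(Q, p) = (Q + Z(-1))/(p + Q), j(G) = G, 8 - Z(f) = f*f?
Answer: -7285/6 ≈ -1214.2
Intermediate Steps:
Z(f) = 8 - f**2 (Z(f) = 8 - f*f = 8 - f**2)
a(Q, p) = (7 + Q)/(Q + p) (a(Q, p) = (Q + (8 - 1*(-1)**2))/(p + Q) = (Q + (8 - 1*1))/(Q + p) = (Q + (8 - 1))/(Q + p) = (Q + 7)/(Q + p) = (7 + Q)/(Q + p))
N(o) = -4 + o (N(o) = o - 4 = -4 + o)
(N(-21) + a(j(-2), -28)) - 1189 = ((-4 - 21) + (7 - 2)/(-2 - 28)) - 1189 = (-25 + 5/(-30)) - 1189 = (-25 - 1/30*5) - 1189 = (-25 - 1/6) - 1189 = -151/6 - 1189 = -7285/6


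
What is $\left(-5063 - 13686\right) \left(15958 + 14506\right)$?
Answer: $-571169536$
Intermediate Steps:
$\left(-5063 - 13686\right) \left(15958 + 14506\right) = \left(-18749\right) 30464 = -571169536$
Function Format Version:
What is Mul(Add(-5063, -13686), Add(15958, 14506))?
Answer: -571169536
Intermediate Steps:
Mul(Add(-5063, -13686), Add(15958, 14506)) = Mul(-18749, 30464) = -571169536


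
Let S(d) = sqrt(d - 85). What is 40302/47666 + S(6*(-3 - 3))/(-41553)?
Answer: 20151/23833 - 11*I/41553 ≈ 0.84551 - 0.00026472*I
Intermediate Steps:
S(d) = sqrt(-85 + d)
40302/47666 + S(6*(-3 - 3))/(-41553) = 40302/47666 + sqrt(-85 + 6*(-3 - 3))/(-41553) = 40302*(1/47666) + sqrt(-85 + 6*(-6))*(-1/41553) = 20151/23833 + sqrt(-85 - 36)*(-1/41553) = 20151/23833 + sqrt(-121)*(-1/41553) = 20151/23833 + (11*I)*(-1/41553) = 20151/23833 - 11*I/41553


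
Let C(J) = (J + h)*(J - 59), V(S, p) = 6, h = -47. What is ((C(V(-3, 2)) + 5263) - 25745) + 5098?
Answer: -13211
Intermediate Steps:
C(J) = (-59 + J)*(-47 + J) (C(J) = (J - 47)*(J - 59) = (-47 + J)*(-59 + J) = (-59 + J)*(-47 + J))
((C(V(-3, 2)) + 5263) - 25745) + 5098 = (((2773 + 6² - 106*6) + 5263) - 25745) + 5098 = (((2773 + 36 - 636) + 5263) - 25745) + 5098 = ((2173 + 5263) - 25745) + 5098 = (7436 - 25745) + 5098 = -18309 + 5098 = -13211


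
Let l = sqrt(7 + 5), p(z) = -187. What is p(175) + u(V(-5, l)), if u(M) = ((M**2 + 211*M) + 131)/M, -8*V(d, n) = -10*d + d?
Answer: -1769/360 ≈ -4.9139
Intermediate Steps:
l = 2*sqrt(3) (l = sqrt(12) = 2*sqrt(3) ≈ 3.4641)
V(d, n) = 9*d/8 (V(d, n) = -(-10*d + d)/8 = -(-9)*d/8 = 9*d/8)
u(M) = (131 + M**2 + 211*M)/M
p(175) + u(V(-5, l)) = -187 + (211 + (9/8)*(-5) + 131/(((9/8)*(-5)))) = -187 + (211 - 45/8 + 131/(-45/8)) = -187 + (211 - 45/8 + 131*(-8/45)) = -187 + (211 - 45/8 - 1048/45) = -187 + 65551/360 = -1769/360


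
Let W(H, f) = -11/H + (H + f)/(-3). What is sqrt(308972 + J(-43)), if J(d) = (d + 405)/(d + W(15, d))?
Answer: 13*sqrt(13521178)/86 ≈ 555.84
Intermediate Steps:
W(H, f) = -11/H - H/3 - f/3 (W(H, f) = -11/H + (H + f)*(-1/3) = -11/H + (-H/3 - f/3) = -11/H - H/3 - f/3)
J(d) = (405 + d)/(-86/15 + 2*d/3) (J(d) = (d + 405)/(d + (1/3)*(-33 - 1*15*(15 + d))/15) = (405 + d)/(d + (1/3)*(1/15)*(-33 + (-225 - 15*d))) = (405 + d)/(d + (1/3)*(1/15)*(-258 - 15*d)) = (405 + d)/(d + (-86/15 - d/3)) = (405 + d)/(-86/15 + 2*d/3))
sqrt(308972 + J(-43)) = sqrt(308972 + 15*(405 - 43)/(2*(-43 + 5*(-43)))) = sqrt(308972 + (15/2)*362/(-43 - 215)) = sqrt(308972 + (15/2)*362/(-258)) = sqrt(308972 + (15/2)*(-1/258)*362) = sqrt(308972 - 905/86) = sqrt(26570687/86) = 13*sqrt(13521178)/86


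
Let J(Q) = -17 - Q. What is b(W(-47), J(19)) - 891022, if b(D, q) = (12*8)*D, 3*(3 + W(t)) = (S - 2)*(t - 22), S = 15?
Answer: -920014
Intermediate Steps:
W(t) = -295/3 + 13*t/3 (W(t) = -3 + ((15 - 2)*(t - 22))/3 = -3 + (13*(-22 + t))/3 = -3 + (-286 + 13*t)/3 = -3 + (-286/3 + 13*t/3) = -295/3 + 13*t/3)
b(D, q) = 96*D
b(W(-47), J(19)) - 891022 = 96*(-295/3 + (13/3)*(-47)) - 891022 = 96*(-295/3 - 611/3) - 891022 = 96*(-302) - 891022 = -28992 - 891022 = -920014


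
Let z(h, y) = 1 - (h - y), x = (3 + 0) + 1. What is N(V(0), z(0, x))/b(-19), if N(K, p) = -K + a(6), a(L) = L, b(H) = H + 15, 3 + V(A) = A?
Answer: -9/4 ≈ -2.2500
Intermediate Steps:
V(A) = -3 + A
x = 4 (x = 3 + 1 = 4)
z(h, y) = 1 + y - h (z(h, y) = 1 + (y - h) = 1 + y - h)
b(H) = 15 + H
N(K, p) = 6 - K (N(K, p) = -K + 6 = 6 - K)
N(V(0), z(0, x))/b(-19) = (6 - (-3 + 0))/(15 - 19) = (6 - 1*(-3))/(-4) = (6 + 3)*(-1/4) = 9*(-1/4) = -9/4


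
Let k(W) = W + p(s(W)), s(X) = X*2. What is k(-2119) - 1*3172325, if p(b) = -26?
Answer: -3174470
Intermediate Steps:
s(X) = 2*X
k(W) = -26 + W (k(W) = W - 26 = -26 + W)
k(-2119) - 1*3172325 = (-26 - 2119) - 1*3172325 = -2145 - 3172325 = -3174470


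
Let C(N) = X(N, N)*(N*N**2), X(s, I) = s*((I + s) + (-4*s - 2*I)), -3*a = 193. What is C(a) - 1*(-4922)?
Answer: 1071141932818/243 ≈ 4.4080e+9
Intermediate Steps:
a = -193/3 (a = -1/3*193 = -193/3 ≈ -64.333)
X(s, I) = s*(-I - 3*s)
C(N) = -4*N**5 (C(N) = (-N*(N + 3*N))*(N*N**2) = (-N*4*N)*N**3 = (-4*N**2)*N**3 = -4*N**5)
C(a) - 1*(-4922) = -4*(-193/3)**5 - 1*(-4922) = -4*(-267785184193/243) + 4922 = 1071140736772/243 + 4922 = 1071141932818/243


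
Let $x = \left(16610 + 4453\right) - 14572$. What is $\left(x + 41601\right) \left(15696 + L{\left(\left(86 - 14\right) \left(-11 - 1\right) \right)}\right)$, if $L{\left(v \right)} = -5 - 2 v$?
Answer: $837714548$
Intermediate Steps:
$x = 6491$ ($x = 21063 - 14572 = 6491$)
$\left(x + 41601\right) \left(15696 + L{\left(\left(86 - 14\right) \left(-11 - 1\right) \right)}\right) = \left(6491 + 41601\right) \left(15696 - \left(5 + 2 \left(86 - 14\right) \left(-11 - 1\right)\right)\right) = 48092 \left(15696 - \left(5 + 2 \cdot 72 \left(-12\right)\right)\right) = 48092 \left(15696 - -1723\right) = 48092 \left(15696 + \left(-5 + 1728\right)\right) = 48092 \left(15696 + 1723\right) = 48092 \cdot 17419 = 837714548$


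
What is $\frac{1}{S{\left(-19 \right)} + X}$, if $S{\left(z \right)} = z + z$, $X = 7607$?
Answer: $\frac{1}{7569} \approx 0.00013212$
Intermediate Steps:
$S{\left(z \right)} = 2 z$
$\frac{1}{S{\left(-19 \right)} + X} = \frac{1}{2 \left(-19\right) + 7607} = \frac{1}{-38 + 7607} = \frac{1}{7569}$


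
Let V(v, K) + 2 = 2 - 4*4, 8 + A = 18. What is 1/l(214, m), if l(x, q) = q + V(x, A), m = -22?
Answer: -1/38 ≈ -0.026316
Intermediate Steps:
A = 10 (A = -8 + 18 = 10)
V(v, K) = -16 (V(v, K) = -2 + (2 - 4*4) = -2 + (2 - 16) = -2 - 14 = -16)
l(x, q) = -16 + q (l(x, q) = q - 16 = -16 + q)
1/l(214, m) = 1/(-16 - 22) = 1/(-38) = -1/38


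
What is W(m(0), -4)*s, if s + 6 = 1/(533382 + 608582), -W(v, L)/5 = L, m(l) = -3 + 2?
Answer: -34258915/285491 ≈ -120.00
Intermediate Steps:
m(l) = -1
W(v, L) = -5*L
s = -6851783/1141964 (s = -6 + 1/(533382 + 608582) = -6 + 1/1141964 = -6851783/1141964 ≈ -6.0000)
W(m(0), -4)*s = -5*(-4)*(-6851783/1141964) = 20*(-6851783/1141964) = -34258915/285491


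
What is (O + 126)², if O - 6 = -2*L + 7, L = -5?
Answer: 22201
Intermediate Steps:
O = 23 (O = 6 + (-2*(-5) + 7) = 6 + (10 + 7) = 6 + 17 = 23)
(O + 126)² = (23 + 126)² = 149² = 22201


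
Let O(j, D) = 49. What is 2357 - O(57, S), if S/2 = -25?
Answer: 2308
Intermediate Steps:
S = -50 (S = 2*(-25) = -50)
2357 - O(57, S) = 2357 - 1*49 = 2357 - 49 = 2308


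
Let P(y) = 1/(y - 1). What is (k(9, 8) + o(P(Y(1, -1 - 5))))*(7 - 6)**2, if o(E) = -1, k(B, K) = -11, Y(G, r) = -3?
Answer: -12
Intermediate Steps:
P(y) = 1/(-1 + y)
(k(9, 8) + o(P(Y(1, -1 - 5))))*(7 - 6)**2 = (-11 - 1)*(7 - 6)**2 = -12*1**2 = -12*1 = -12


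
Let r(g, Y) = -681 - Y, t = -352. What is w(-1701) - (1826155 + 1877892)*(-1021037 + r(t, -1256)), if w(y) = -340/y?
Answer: 6429506495723854/1701 ≈ 3.7798e+12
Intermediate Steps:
w(-1701) - (1826155 + 1877892)*(-1021037 + r(t, -1256)) = -340/(-1701) - (1826155 + 1877892)*(-1021037 + (-681 - 1*(-1256))) = -340*(-1/1701) - 3704047*(-1021037 + (-681 + 1256)) = 340/1701 - 3704047*(-1021037 + 575) = 340/1701 - 3704047*(-1020462) = 340/1701 - 1*(-3779839209714) = 340/1701 + 3779839209714 = 6429506495723854/1701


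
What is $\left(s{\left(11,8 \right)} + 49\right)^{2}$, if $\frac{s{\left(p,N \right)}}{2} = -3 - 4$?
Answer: $1225$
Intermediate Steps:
$s{\left(p,N \right)} = -14$ ($s{\left(p,N \right)} = 2 \left(-3 - 4\right) = 2 \left(-7\right) = -14$)
$\left(s{\left(11,8 \right)} + 49\right)^{2} = \left(-14 + 49\right)^{2} = 35^{2} = 1225$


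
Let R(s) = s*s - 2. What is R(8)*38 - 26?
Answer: 2330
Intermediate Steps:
R(s) = -2 + s² (R(s) = s² - 2 = -2 + s²)
R(8)*38 - 26 = (-2 + 8²)*38 - 26 = (-2 + 64)*38 - 26 = 62*38 - 26 = 2356 - 26 = 2330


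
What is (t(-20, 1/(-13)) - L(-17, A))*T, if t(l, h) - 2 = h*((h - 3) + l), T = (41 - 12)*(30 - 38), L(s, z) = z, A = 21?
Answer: 675352/169 ≈ 3996.2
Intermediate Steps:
T = -232 (T = 29*(-8) = -232)
t(l, h) = 2 + h*(-3 + h + l) (t(l, h) = 2 + h*((h - 3) + l) = 2 + h*((-3 + h) + l) = 2 + h*(-3 + h + l))
(t(-20, 1/(-13)) - L(-17, A))*T = ((2 + (1/(-13))**2 - 3/(-13) - 20/(-13)) - 1*21)*(-232) = ((2 + (-1/13)**2 - 3*(-1/13) - 1/13*(-20)) - 21)*(-232) = ((2 + 1/169 + 3/13 + 20/13) - 21)*(-232) = (638/169 - 21)*(-232) = -2911/169*(-232) = 675352/169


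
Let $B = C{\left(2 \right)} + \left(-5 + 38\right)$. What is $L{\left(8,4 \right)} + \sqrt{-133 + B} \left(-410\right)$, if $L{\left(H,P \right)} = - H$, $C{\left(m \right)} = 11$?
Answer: $-8 - 410 i \sqrt{89} \approx -8.0 - 3867.9 i$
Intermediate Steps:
$B = 44$ ($B = 11 + \left(-5 + 38\right) = 11 + 33 = 44$)
$L{\left(8,4 \right)} + \sqrt{-133 + B} \left(-410\right) = \left(-1\right) 8 + \sqrt{-133 + 44} \left(-410\right) = -8 + \sqrt{-89} \left(-410\right) = -8 + i \sqrt{89} \left(-410\right) = -8 - 410 i \sqrt{89}$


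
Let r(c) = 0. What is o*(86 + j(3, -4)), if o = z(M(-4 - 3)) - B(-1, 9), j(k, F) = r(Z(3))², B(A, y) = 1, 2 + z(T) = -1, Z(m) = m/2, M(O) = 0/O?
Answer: -344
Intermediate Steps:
M(O) = 0
Z(m) = m/2 (Z(m) = m*(½) = m/2)
z(T) = -3 (z(T) = -2 - 1 = -3)
j(k, F) = 0 (j(k, F) = 0² = 0)
o = -4 (o = -3 - 1*1 = -3 - 1 = -4)
o*(86 + j(3, -4)) = -4*(86 + 0) = -4*86 = -344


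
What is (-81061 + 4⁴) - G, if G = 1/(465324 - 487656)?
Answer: -1804537259/22332 ≈ -80805.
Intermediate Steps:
G = -1/22332 (G = 1/(-22332) = -1/22332 ≈ -4.4779e-5)
(-81061 + 4⁴) - G = (-81061 + 4⁴) - 1*(-1/22332) = (-81061 + 256) + 1/22332 = -80805 + 1/22332 = -1804537259/22332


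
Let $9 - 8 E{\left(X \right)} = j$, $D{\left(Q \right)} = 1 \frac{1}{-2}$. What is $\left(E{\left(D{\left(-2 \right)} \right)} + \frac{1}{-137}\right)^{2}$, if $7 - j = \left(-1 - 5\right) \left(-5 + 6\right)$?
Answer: $\frac{19321}{75076} \approx 0.25735$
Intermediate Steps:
$D{\left(Q \right)} = - \frac{1}{2}$ ($D{\left(Q \right)} = 1 \left(- \frac{1}{2}\right) = - \frac{1}{2}$)
$j = 13$ ($j = 7 - \left(-1 - 5\right) \left(-5 + 6\right) = 7 - \left(-6\right) 1 = 7 - -6 = 7 + 6 = 13$)
$E{\left(X \right)} = - \frac{1}{2}$ ($E{\left(X \right)} = \frac{9}{8} - \frac{13}{8} = - \frac{1}{2}$)
$\left(E{\left(D{\left(-2 \right)} \right)} + \frac{1}{-137}\right)^{2} = \left(- \frac{1}{2} + \frac{1}{-137}\right)^{2} = \left(- \frac{1}{2} - \frac{1}{137}\right)^{2} = \left(- \frac{139}{274}\right)^{2} = \frac{19321}{75076}$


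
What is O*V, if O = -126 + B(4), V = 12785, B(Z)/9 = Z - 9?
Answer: -2186235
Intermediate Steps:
B(Z) = -81 + 9*Z (B(Z) = 9*(Z - 9) = 9*(-9 + Z) = -81 + 9*Z)
O = -171 (O = -126 + (-81 + 9*4) = -126 + (-81 + 36) = -126 - 45 = -171)
O*V = -171*12785 = -2186235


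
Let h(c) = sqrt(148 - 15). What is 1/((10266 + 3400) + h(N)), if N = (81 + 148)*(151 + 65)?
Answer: 13666/186759423 - sqrt(133)/186759423 ≈ 7.3113e-5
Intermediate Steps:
N = 49464 (N = 229*216 = 49464)
h(c) = sqrt(133)
1/((10266 + 3400) + h(N)) = 1/((10266 + 3400) + sqrt(133)) = 1/(13666 + sqrt(133))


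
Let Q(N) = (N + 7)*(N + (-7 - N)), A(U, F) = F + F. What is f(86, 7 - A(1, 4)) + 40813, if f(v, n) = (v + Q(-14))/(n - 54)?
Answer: 448916/11 ≈ 40811.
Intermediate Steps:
A(U, F) = 2*F
Q(N) = -49 - 7*N (Q(N) = (7 + N)*(-7) = -49 - 7*N)
f(v, n) = (49 + v)/(-54 + n) (f(v, n) = (v + (-49 - 7*(-14)))/(n - 54) = (v + (-49 + 98))/(-54 + n) = (v + 49)/(-54 + n) = (49 + v)/(-54 + n))
f(86, 7 - A(1, 4)) + 40813 = (49 + 86)/(-54 + (7 - 2*4)) + 40813 = 135/(-54 + (7 - 1*8)) + 40813 = 135/(-54 + (7 - 8)) + 40813 = 135/(-54 - 1) + 40813 = 135/(-55) + 40813 = -1/55*135 + 40813 = -27/11 + 40813 = 448916/11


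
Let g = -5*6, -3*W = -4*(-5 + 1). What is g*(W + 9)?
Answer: -110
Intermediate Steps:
W = -16/3 (W = -(-4)*(-5 + 1)/3 = -(-4)*(-4)/3 = -1/3*16 = -16/3 ≈ -5.3333)
g = -30
g*(W + 9) = -30*(-16/3 + 9) = -30*11/3 = -110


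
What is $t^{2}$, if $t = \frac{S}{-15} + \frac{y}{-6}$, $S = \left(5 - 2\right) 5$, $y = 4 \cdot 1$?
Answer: $\frac{25}{9} \approx 2.7778$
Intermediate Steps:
$y = 4$
$S = 15$ ($S = 3 \cdot 5 = 15$)
$t = - \frac{5}{3}$ ($t = \frac{15}{-15} + \frac{4}{-6} = 15 \left(- \frac{1}{15}\right) + 4 \left(- \frac{1}{6}\right) = -1 - \frac{2}{3} = - \frac{5}{3} \approx -1.6667$)
$t^{2} = \left(- \frac{5}{3}\right)^{2} = \frac{25}{9}$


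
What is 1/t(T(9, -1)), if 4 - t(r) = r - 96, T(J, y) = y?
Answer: 1/101 ≈ 0.0099010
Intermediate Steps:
t(r) = 100 - r (t(r) = 4 - (r - 96) = 4 - (-96 + r) = 4 + (96 - r) = 100 - r)
1/t(T(9, -1)) = 1/(100 - 1*(-1)) = 1/(100 + 1) = 1/101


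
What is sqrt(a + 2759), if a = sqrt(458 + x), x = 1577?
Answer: sqrt(2759 + sqrt(2035)) ≈ 52.954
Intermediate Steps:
a = sqrt(2035) (a = sqrt(458 + 1577) = sqrt(2035) ≈ 45.111)
sqrt(a + 2759) = sqrt(sqrt(2035) + 2759) = sqrt(2759 + sqrt(2035))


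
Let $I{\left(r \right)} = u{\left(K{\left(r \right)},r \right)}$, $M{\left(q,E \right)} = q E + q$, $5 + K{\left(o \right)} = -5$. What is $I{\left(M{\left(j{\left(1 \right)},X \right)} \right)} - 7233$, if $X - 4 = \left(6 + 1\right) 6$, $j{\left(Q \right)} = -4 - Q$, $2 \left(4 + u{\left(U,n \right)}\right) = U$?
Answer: $-7242$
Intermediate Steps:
$K{\left(o \right)} = -10$ ($K{\left(o \right)} = -5 - 5 = -10$)
$u{\left(U,n \right)} = -4 + \frac{U}{2}$
$X = 46$ ($X = 4 + \left(6 + 1\right) 6 = 4 + 7 \cdot 6 = 4 + 42 = 46$)
$M{\left(q,E \right)} = q + E q$ ($M{\left(q,E \right)} = E q + q = q + E q$)
$I{\left(r \right)} = -9$ ($I{\left(r \right)} = -4 + \frac{1}{2} \left(-10\right) = -4 - 5 = -9$)
$I{\left(M{\left(j{\left(1 \right)},X \right)} \right)} - 7233 = -9 - 7233 = -7242$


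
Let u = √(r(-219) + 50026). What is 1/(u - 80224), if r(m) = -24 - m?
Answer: -80224/6435839955 - √50221/6435839955 ≈ -1.2500e-5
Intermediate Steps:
u = √50221 (u = √((-24 - 1*(-219)) + 50026) = √((-24 + 219) + 50026) = √(195 + 50026) = √50221 ≈ 224.10)
1/(u - 80224) = 1/(√50221 - 80224) = 1/(-80224 + √50221)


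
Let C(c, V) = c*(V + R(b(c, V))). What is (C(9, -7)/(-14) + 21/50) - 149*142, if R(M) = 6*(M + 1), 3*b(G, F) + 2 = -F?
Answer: -3703589/175 ≈ -21163.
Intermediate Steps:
b(G, F) = -⅔ - F/3 (b(G, F) = -⅔ + (-F)/3 = -⅔ - F/3)
R(M) = 6 + 6*M (R(M) = 6*(1 + M) = 6 + 6*M)
C(c, V) = c*(2 - V) (C(c, V) = c*(V + (6 + 6*(-⅔ - V/3))) = c*(V + (6 + (-4 - 2*V))) = c*(V + (2 - 2*V)) = c*(2 - V))
(C(9, -7)/(-14) + 21/50) - 149*142 = ((9*(2 - 1*(-7)))/(-14) + 21/50) - 149*142 = ((9*(2 + 7))*(-1/14) + 21*(1/50)) - 21158 = ((9*9)*(-1/14) + 21/50) - 21158 = (81*(-1/14) + 21/50) - 21158 = (-81/14 + 21/50) - 21158 = -939/175 - 21158 = -3703589/175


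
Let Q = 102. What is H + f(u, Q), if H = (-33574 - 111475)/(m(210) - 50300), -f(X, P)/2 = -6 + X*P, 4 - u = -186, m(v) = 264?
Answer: -1938649879/50036 ≈ -38745.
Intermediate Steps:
u = 190 (u = 4 - 1*(-186) = 4 + 186 = 190)
f(X, P) = 12 - 2*P*X (f(X, P) = -2*(-6 + X*P) = -2*(-6 + P*X) = 12 - 2*P*X)
H = 145049/50036 (H = (-33574 - 111475)/(264 - 50300) = -145049/(-50036) = -145049*(-1/50036) = 145049/50036 ≈ 2.8989)
H + f(u, Q) = 145049/50036 + (12 - 2*102*190) = 145049/50036 + (12 - 38760) = 145049/50036 - 38748 = -1938649879/50036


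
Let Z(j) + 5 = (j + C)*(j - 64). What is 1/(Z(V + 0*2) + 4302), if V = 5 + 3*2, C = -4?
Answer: 1/3926 ≈ 0.00025471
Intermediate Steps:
V = 11 (V = 5 + 6 = 11)
Z(j) = -5 + (-64 + j)*(-4 + j) (Z(j) = -5 + (j - 4)*(j - 64) = -5 + (-4 + j)*(-64 + j) = -5 + (-64 + j)*(-4 + j))
1/(Z(V + 0*2) + 4302) = 1/((251 + (11 + 0*2)² - 68*(11 + 0*2)) + 4302) = 1/((251 + (11 + 0)² - 68*(11 + 0)) + 4302) = 1/((251 + 11² - 68*11) + 4302) = 1/((251 + 121 - 748) + 4302) = 1/(-376 + 4302) = 1/3926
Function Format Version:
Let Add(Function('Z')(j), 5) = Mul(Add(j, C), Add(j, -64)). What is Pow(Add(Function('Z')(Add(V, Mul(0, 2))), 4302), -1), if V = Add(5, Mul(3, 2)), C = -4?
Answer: Rational(1, 3926) ≈ 0.00025471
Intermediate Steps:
V = 11 (V = Add(5, 6) = 11)
Function('Z')(j) = Add(-5, Mul(Add(-64, j), Add(-4, j))) (Function('Z')(j) = Add(-5, Mul(Add(j, -4), Add(j, -64))) = Add(-5, Mul(Add(-4, j), Add(-64, j))) = Add(-5, Mul(Add(-64, j), Add(-4, j))))
Pow(Add(Function('Z')(Add(V, Mul(0, 2))), 4302), -1) = Pow(Add(Add(251, Pow(Add(11, Mul(0, 2)), 2), Mul(-68, Add(11, Mul(0, 2)))), 4302), -1) = Pow(Add(Add(251, Pow(Add(11, 0), 2), Mul(-68, Add(11, 0))), 4302), -1) = Pow(Add(Add(251, Pow(11, 2), Mul(-68, 11)), 4302), -1) = Pow(Add(Add(251, 121, -748), 4302), -1) = Pow(Add(-376, 4302), -1) = Pow(3926, -1) = Rational(1, 3926)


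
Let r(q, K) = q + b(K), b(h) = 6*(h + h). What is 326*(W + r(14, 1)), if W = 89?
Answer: 37490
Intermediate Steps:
b(h) = 12*h (b(h) = 6*(2*h) = 12*h)
r(q, K) = q + 12*K
326*(W + r(14, 1)) = 326*(89 + (14 + 12*1)) = 326*(89 + (14 + 12)) = 326*(89 + 26) = 326*115 = 37490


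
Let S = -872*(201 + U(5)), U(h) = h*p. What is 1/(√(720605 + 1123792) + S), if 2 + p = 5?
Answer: -6976/1313875241 - √204933/11824877169 ≈ -5.3478e-6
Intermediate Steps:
p = 3 (p = -2 + 5 = 3)
U(h) = 3*h (U(h) = h*3 = 3*h)
S = -188352 (S = -872*(201 + 3*5) = -872*(201 + 15) = -872*216 = -188352)
1/(√(720605 + 1123792) + S) = 1/(√(720605 + 1123792) - 188352) = 1/(√1844397 - 188352) = 1/(3*√204933 - 188352) = 1/(-188352 + 3*√204933)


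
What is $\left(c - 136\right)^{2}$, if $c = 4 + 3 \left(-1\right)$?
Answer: $18225$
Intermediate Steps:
$c = 1$ ($c = 4 - 3 = 1$)
$\left(c - 136\right)^{2} = \left(1 - 136\right)^{2} = \left(-135\right)^{2} = 18225$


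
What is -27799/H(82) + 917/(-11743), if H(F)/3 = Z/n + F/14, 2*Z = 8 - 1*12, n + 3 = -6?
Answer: -6855668008/4497569 ≈ -1524.3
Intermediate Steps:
n = -9 (n = -3 - 6 = -9)
Z = -2 (Z = (8 - 1*12)/2 = (8 - 12)/2 = (½)*(-4) = -2)
H(F) = ⅔ + 3*F/14 (H(F) = 3*(-2/(-9) + F/14) = 3*(-2*(-⅑) + F*(1/14)) = 3*(2/9 + F/14) = ⅔ + 3*F/14)
-27799/H(82) + 917/(-11743) = -27799/(⅔ + (3/14)*82) + 917/(-11743) = -27799/(⅔ + 123/7) + 917*(-1/11743) = -27799/383/21 - 917/11743 = -27799*21/383 - 917/11743 = -583779/383 - 917/11743 = -6855668008/4497569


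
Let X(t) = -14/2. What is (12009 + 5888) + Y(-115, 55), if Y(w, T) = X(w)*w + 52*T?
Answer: 21562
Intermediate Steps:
X(t) = -7 (X(t) = -14*½ = -7)
Y(w, T) = -7*w + 52*T
(12009 + 5888) + Y(-115, 55) = (12009 + 5888) + (-7*(-115) + 52*55) = 17897 + (805 + 2860) = 17897 + 3665 = 21562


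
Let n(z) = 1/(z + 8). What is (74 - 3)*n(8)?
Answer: 71/16 ≈ 4.4375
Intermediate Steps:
n(z) = 1/(8 + z)
(74 - 3)*n(8) = (74 - 3)/(8 + 8) = 71/16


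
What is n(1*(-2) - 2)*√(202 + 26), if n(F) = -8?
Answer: -16*√57 ≈ -120.80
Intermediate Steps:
n(1*(-2) - 2)*√(202 + 26) = -8*√(202 + 26) = -16*√57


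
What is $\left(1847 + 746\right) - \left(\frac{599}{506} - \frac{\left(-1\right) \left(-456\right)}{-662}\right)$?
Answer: $\frac{433977561}{167486} \approx 2591.1$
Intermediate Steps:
$\left(1847 + 746\right) - \left(\frac{599}{506} - \frac{\left(-1\right) \left(-456\right)}{-662}\right) = 2593 + \left(456 \left(- \frac{1}{662}\right) - \frac{599}{506}\right) = 2593 - \frac{313637}{167486} = \frac{433977561}{167486}$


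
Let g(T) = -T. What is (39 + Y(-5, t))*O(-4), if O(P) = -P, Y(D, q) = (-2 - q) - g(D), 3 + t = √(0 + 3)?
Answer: 140 - 4*√3 ≈ 133.07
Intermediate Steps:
t = -3 + √3 (t = -3 + √(0 + 3) = -3 + √3 ≈ -1.2680)
Y(D, q) = -2 + D - q (Y(D, q) = (-2 - q) - (-1)*D = (-2 - q) + D = -2 + D - q)
(39 + Y(-5, t))*O(-4) = (39 + (-2 - 5 - (-3 + √3)))*(-1*(-4)) = (39 + (-2 - 5 + (3 - √3)))*4 = (39 + (-4 - √3))*4 = (35 - √3)*4 = 140 - 4*√3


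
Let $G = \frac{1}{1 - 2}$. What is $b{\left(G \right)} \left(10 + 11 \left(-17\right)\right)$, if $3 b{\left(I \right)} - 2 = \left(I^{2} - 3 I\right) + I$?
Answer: $-295$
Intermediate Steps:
$G = -1$ ($G = \frac{1}{-1} = -1$)
$b{\left(I \right)} = \frac{2}{3} - \frac{2 I}{3} + \frac{I^{2}}{3}$ ($b{\left(I \right)} = \frac{2}{3} + \frac{\left(I^{2} - 3 I\right) + I}{3} = \frac{2}{3} + \frac{I^{2} - 2 I}{3} = \frac{2}{3} + \left(- \frac{2 I}{3} + \frac{I^{2}}{3}\right) = \frac{2}{3} - \frac{2 I}{3} + \frac{I^{2}}{3}$)
$b{\left(G \right)} \left(10 + 11 \left(-17\right)\right) = \left(\frac{2}{3} - - \frac{2}{3} + \frac{\left(-1\right)^{2}}{3}\right) \left(10 + 11 \left(-17\right)\right) = \left(\frac{2}{3} + \frac{2}{3} + \frac{1}{3} \cdot 1\right) \left(10 - 187\right) = \left(\frac{2}{3} + \frac{2}{3} + \frac{1}{3}\right) \left(-177\right) = \frac{5}{3} \left(-177\right) = -295$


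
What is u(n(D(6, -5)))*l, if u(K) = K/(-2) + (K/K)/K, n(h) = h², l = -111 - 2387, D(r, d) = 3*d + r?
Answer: 8192191/81 ≈ 1.0114e+5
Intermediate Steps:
D(r, d) = r + 3*d
l = -2498
u(K) = 1/K - K/2 (u(K) = K*(-½) + 1/K = -K/2 + 1/K = 1/K - K/2)
u(n(D(6, -5)))*l = (1/((6 + 3*(-5))²) - (6 + 3*(-5))²/2)*(-2498) = (1/((6 - 15)²) - (6 - 15)²/2)*(-2498) = (1/((-9)²) - ½*(-9)²)*(-2498) = (1/81 - ½*81)*(-2498) = (1/81 - 81/2)*(-2498) = -6559/162*(-2498) = 8192191/81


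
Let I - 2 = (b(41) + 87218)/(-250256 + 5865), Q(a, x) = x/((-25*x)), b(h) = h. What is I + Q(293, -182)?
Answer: 9793684/6109775 ≈ 1.6030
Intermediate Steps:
Q(a, x) = -1/25 (Q(a, x) = x*(-1/(25*x)) = -1/25)
I = 401523/244391 (I = 2 + (41 + 87218)/(-250256 + 5865) = 2 + 87259/(-244391) = 2 + 87259*(-1/244391) = 2 - 87259/244391 = 401523/244391 ≈ 1.6430)
I + Q(293, -182) = 401523/244391 - 1/25 = 9793684/6109775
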